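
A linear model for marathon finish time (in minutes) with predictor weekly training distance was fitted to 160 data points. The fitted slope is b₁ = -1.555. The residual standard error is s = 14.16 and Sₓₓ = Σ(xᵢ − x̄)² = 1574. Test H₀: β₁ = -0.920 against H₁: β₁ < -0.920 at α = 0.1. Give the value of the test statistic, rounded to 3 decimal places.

SE(b₁) = s/√Sₓₓ = 14.16/√1574 = 0.356912.
t = (-1.555 − (-0.920)) / 0.356912 = -1.779.
df = n − 2 = 158.
One-sided p ≈ 0.0386, which is < 0.1, so reject H₀.
There is evidence that the true slope on weekly training distance is below -0.920 minutes per unit.

t = -1.779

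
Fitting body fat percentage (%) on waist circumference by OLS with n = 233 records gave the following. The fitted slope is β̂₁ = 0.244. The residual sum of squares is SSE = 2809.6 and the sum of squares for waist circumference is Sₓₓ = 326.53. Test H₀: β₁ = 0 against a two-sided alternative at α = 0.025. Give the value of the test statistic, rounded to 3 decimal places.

t = 1.264

MSE = SSE/(n − 2) = 2809.6/231 = 12.1628.
SE(β̂₁) = √(MSE/Sₓₓ) = √(12.1628/326.53) = 0.192999.
t = 0.244 / 0.192999 = 1.264.
df = n − 2 = 231.
Two-sided p ≈ 0.2074, which is ≥ 0.025, so fail to reject H₀.
The data do not give significant evidence of an association between waist circumference and body fat percentage.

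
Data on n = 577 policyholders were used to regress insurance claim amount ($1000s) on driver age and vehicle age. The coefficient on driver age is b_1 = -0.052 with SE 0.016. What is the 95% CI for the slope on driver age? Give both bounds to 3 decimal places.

(-0.083, -0.021)

df = n − k − 1 = 577 − 2 − 1 = 574.
t* = t_{0.025, 574} = 1.964105.
Margin = t* × SE = 1.964105 × 0.016 = 0.03143.
CI: -0.052 ± 0.03143 → (-0.083, -0.021).
With 95% confidence, each one-unit increase in driver age is associated with a change of between -0.083 and -0.021 $1000s in insurance claim amount, holding the other predictors fixed.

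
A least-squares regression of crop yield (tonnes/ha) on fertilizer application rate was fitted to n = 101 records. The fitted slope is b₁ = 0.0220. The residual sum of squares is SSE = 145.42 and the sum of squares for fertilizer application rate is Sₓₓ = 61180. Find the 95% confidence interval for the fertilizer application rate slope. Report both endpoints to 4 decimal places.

MSE = SSE/(n − 2) = 145.42/99 = 1.46889.
SE(b₁) = √(MSE/Sₓₓ) = √(1.46889/61180) = 0.00489993.
df = n − 2 = 99.
t* = t_{0.025, 99} = 1.984217.
Margin = t* × SE = 1.984217 × 0.00489993 = 0.009723.
CI: 0.0220 ± 0.009723 → (0.0123, 0.0317).
With 95% confidence, each one-unit increase in fertilizer application rate is associated with a change of between 0.0123 and 0.0317 tonnes/ha in crop yield.

(0.0123, 0.0317)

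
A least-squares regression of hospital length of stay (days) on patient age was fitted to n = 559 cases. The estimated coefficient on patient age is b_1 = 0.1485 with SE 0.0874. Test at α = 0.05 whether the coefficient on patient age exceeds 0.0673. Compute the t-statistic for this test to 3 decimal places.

H₀: β₁ = 0.0673 vs H₁: β₁ > 0.0673.
t = (b_1 − β₁⁰)/SE = (0.1485 − 0.0673) / 0.0874 = 0.929.
df = n − 2 = 559 − 2 = 557.
One-sided p ≈ 0.1766, which is ≥ 0.05, so fail to reject H₀.
The data do not give significant evidence that the true slope on patient age exceeds 0.0673 days per unit.

t = 0.929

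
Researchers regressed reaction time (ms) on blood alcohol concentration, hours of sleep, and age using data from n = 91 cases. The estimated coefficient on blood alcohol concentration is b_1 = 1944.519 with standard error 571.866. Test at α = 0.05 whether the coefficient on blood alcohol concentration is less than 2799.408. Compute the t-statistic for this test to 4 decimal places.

H₀: β₁ = 2799.408 vs H₁: β₁ < 2799.408.
t = (b_1 − β₁⁰)/SE = (1944.519 − 2799.408) / 571.866 = -1.4949.
df = n − k − 1 = 91 − 3 − 1 = 87.
One-sided p ≈ 0.0693, which is ≥ 0.05, so fail to reject H₀.
The data do not give significant evidence that the true slope on blood alcohol concentration is below 2799.408 ms per unit, holding the other predictors fixed.

t = -1.4949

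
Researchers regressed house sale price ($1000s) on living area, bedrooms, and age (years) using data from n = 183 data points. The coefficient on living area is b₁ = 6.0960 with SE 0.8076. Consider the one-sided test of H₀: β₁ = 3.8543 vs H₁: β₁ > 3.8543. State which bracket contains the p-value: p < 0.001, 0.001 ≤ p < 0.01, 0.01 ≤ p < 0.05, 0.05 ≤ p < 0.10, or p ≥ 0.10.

0.001 ≤ p < 0.01

t = (6.0960 − 3.8543) / 0.8076 = 2.776.
df = n − k − 1 = 183 − 3 − 1 = 179.
One-sided p = P(T_{179} > t) ≈ 0.0030.
So 0.001 ≤ p < 0.01.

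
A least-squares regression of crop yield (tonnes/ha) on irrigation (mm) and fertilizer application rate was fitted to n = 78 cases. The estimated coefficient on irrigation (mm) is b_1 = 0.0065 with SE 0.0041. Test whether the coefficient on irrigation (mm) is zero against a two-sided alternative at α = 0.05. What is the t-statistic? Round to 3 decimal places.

H₀: β₁ = 0 vs H₁: β₁ ≠ 0.
t = (b_1 − β₁⁰)/SE = 0.0065 / 0.0041 = 1.585.
df = n − k − 1 = 78 − 2 − 1 = 75.
Two-sided p ≈ 0.1171, which is ≥ 0.05, so fail to reject H₀.
The data do not give significant evidence of an association between irrigation (mm) and crop yield, after adjusting for the other predictors.

t = 1.585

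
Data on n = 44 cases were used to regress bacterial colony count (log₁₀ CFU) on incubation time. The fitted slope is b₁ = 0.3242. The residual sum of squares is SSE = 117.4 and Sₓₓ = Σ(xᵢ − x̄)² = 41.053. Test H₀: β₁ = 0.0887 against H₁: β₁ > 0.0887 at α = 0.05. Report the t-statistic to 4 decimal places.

t = 0.9025

MSE = SSE/(n − 2) = 117.4/42 = 2.79524.
SE(b₁) = √(MSE/Sₓₓ) = √(2.79524/41.053) = 0.260938.
t = (0.3242 − 0.0887) / 0.260938 = 0.9025.
df = n − 2 = 42.
One-sided p ≈ 0.1860, which is ≥ 0.05, so fail to reject H₀.
The data do not give significant evidence that the true slope on incubation time exceeds 0.0887 log₁₀ CFU per unit.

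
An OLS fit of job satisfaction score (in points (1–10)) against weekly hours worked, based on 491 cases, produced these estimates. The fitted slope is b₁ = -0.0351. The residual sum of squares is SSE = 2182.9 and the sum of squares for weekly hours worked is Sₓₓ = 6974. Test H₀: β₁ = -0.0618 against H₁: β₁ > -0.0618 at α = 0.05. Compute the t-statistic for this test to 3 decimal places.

MSE = SSE/(n − 2) = 2182.9/489 = 4.46401.
SE(b₁) = √(MSE/Sₓₓ) = √(4.46401/6974) = 0.0253001.
t = (-0.0351 − (-0.0618)) / 0.0253001 = 1.055.
df = n − 2 = 489.
One-sided p ≈ 0.1459, which is ≥ 0.05, so fail to reject H₀.
The data do not give significant evidence that the true slope on weekly hours worked exceeds -0.0618 points (1–10) per unit.

t = 1.055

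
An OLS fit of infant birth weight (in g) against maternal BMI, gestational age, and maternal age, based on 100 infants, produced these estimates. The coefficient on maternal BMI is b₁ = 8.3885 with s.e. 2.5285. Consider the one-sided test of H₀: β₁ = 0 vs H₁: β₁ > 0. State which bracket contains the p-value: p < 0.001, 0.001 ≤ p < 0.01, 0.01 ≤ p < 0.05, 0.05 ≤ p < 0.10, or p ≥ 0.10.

p < 0.001

t = 8.3885 / 2.5285 = 3.318.
df = n − k − 1 = 100 − 3 − 1 = 96.
One-sided p = P(T_{96} > t) ≈ 0.0006.
So p < 0.001.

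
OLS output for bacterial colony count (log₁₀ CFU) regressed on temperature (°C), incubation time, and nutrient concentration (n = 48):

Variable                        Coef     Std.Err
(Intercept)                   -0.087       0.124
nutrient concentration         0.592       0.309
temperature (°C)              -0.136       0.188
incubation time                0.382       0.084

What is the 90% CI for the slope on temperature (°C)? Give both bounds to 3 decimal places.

(-0.452, 0.180)

Read off: b = -0.136, SE = 0.188 for temperature (°C).
df = n − k − 1 = 48 − 3 − 1 = 44.
t* = t_{0.05, 44} = 1.68023.
Margin = t* × SE = 1.68023 × 0.188 = 0.31588.
CI: -0.136 ± 0.31588 → (-0.452, 0.180).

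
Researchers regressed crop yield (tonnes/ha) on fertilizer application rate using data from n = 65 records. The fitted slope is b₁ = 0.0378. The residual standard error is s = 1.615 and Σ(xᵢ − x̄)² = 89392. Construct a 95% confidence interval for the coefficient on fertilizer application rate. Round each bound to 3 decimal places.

(0.027, 0.049)

SE(b₁) = s/√Sₓₓ = 1.615/√89392 = 0.00540161.
df = n − 2 = 63.
t* = t_{0.025, 63} = 1.998341.
Margin = t* × SE = 1.998341 × 0.00540161 = 0.01079.
CI: 0.0378 ± 0.01079 → (0.027, 0.049).
With 95% confidence, each one-unit increase in fertilizer application rate is associated with a change of between 0.027 and 0.049 tonnes/ha in crop yield.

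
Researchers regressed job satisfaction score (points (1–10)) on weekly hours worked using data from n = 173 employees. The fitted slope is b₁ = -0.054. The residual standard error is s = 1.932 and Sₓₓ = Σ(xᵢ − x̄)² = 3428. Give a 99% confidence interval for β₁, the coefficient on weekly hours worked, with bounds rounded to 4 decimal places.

(-0.1400, 0.0320)

SE(b₁) = s/√Sₓₓ = 1.932/√3428 = 0.0329979.
df = n − 2 = 171.
t* = t_{0.005, 171} = 2.604886.
Margin = t* × SE = 2.604886 × 0.0329979 = 0.085956.
CI: -0.054 ± 0.085956 → (-0.1400, 0.0320).
With 99% confidence, each one-unit increase in weekly hours worked is associated with a change of between -0.1400 and 0.0320 points (1–10) in job satisfaction score.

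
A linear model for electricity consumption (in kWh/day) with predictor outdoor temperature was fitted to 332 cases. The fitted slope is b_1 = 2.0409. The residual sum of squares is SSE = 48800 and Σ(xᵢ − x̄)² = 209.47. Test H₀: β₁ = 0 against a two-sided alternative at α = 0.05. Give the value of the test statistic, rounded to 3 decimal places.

MSE = SSE/(n − 2) = 48800/330 = 147.879.
SE(b_1) = √(MSE/Sₓₓ) = √(147.879/209.47) = 0.840218.
t = 2.0409 / 0.840218 = 2.429.
df = n − 2 = 330.
Two-sided p ≈ 0.0157, which is < 0.05, so reject H₀.
There is evidence that outdoor temperature is associated with electricity consumption.

t = 2.429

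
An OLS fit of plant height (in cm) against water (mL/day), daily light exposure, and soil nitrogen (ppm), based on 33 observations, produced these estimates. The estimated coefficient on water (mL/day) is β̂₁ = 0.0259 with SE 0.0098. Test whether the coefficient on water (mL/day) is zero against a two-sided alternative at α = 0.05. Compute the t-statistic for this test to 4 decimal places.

H₀: β₁ = 0 vs H₁: β₁ ≠ 0.
t = (β̂₁ − β₁⁰)/SE = 0.0259 / 0.0098 = 2.6429.
df = n − k − 1 = 33 − 3 − 1 = 29.
Two-sided p ≈ 0.0131, which is < 0.05, so reject H₀.
There is evidence that water (mL/day) is associated with plant height, holding the other predictors fixed.

t = 2.6429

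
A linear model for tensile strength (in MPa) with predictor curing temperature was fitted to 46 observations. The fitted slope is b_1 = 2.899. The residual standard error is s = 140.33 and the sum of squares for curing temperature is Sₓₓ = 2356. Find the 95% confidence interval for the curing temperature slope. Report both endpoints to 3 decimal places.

(-2.928, 8.726)

SE(b_1) = s/√Sₓₓ = 140.33/√2356 = 2.8911.
df = n − 2 = 44.
t* = t_{0.025, 44} = 2.015368.
Margin = t* × SE = 2.015368 × 2.8911 = 5.82663.
CI: 2.899 ± 5.82663 → (-2.928, 8.726).
With 95% confidence, each one-unit increase in curing temperature is associated with a change of between -2.928 and 8.726 MPa in tensile strength.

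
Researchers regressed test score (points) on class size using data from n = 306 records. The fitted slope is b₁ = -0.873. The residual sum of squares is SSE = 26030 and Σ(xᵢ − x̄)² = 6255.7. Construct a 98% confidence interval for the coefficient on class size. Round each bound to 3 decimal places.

(-1.147, -0.599)

MSE = SSE/(n − 2) = 26030/304 = 85.625.
SE(b₁) = √(MSE/Sₓₓ) = √(85.625/6255.7) = 0.116994.
df = n − 2 = 304.
t* = t_{0.01, 304} = 2.338677.
Margin = t* × SE = 2.338677 × 0.116994 = 0.27361.
CI: -0.873 ± 0.27361 → (-1.147, -0.599).
With 98% confidence, each one-unit increase in class size is associated with a change of between -1.147 and -0.599 points in test score.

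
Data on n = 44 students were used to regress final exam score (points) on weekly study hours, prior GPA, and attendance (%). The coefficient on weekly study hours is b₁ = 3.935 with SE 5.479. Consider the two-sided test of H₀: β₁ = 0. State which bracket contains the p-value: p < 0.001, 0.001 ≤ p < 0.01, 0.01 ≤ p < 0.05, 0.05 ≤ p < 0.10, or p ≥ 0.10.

p ≥ 0.10

t = 3.935 / 5.479 = 0.718.
df = n − k − 1 = 44 − 3 − 1 = 40.
Two-sided p = 2·P(T_{40} > |t|) ≈ 0.4768.
So p ≥ 0.10.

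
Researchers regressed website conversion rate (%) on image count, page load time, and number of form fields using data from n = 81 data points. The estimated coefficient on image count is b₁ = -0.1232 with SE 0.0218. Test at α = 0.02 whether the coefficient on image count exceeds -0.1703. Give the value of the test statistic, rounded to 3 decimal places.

t = 2.161

H₀: β₁ = -0.1703 vs H₁: β₁ > -0.1703.
t = (b₁ − β₁⁰)/SE = (-0.1232 − (-0.1703)) / 0.0218 = 2.161.
df = n − k − 1 = 81 − 3 − 1 = 77.
One-sided p ≈ 0.0169, which is < 0.02, so reject H₀.
There is evidence that the true slope on image count exceeds -0.1703 % per unit, holding the other predictors fixed.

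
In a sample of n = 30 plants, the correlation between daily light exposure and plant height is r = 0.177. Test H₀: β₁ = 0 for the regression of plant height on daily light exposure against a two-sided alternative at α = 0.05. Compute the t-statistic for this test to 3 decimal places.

t = 0.952

t = r·√(n − 2)/√(1 − r²) = 0.177·√28/√0.968671 = 0.952.
df = n − 2 = 28.
Two-sided p ≈ 0.3494, which is ≥ 0.05, so fail to reject H₀.
The data do not give significant evidence of a linear association between daily light exposure and plant height.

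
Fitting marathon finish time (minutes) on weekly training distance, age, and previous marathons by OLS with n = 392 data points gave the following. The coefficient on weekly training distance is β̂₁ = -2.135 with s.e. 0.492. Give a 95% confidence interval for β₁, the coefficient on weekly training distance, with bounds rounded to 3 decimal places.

df = n − k − 1 = 392 − 3 − 1 = 388.
t* = t_{0.025, 388} = 1.966097.
Margin = t* × SE = 1.966097 × 0.492 = 0.96732.
CI: -2.135 ± 0.96732 → (-3.102, -1.168).
With 95% confidence, each one-unit increase in weekly training distance is associated with a change of between -3.102 and -1.168 minutes in marathon finish time, holding the other predictors fixed.

(-3.102, -1.168)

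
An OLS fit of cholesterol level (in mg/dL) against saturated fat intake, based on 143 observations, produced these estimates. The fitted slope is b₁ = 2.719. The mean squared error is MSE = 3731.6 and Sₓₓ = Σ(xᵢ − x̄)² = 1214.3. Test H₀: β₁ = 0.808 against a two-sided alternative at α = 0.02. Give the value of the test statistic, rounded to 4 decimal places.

t = 1.0901

SE(b₁) = √(MSE/Sₓₓ) = √(3731.6/1214.3) = 1.75301.
t = (2.719 − 0.808) / 1.75301 = 1.0901.
df = n − 2 = 141.
Two-sided p ≈ 0.2775, which is ≥ 0.02, so fail to reject H₀.
The data are consistent with a true slope of 0.808 mg/dL per unit of saturated fat intake.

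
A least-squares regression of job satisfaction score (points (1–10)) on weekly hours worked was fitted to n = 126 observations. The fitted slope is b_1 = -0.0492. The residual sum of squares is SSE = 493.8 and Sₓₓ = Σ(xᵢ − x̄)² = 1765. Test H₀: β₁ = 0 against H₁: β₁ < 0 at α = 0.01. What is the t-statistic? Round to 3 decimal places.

t = -1.036

MSE = SSE/(n − 2) = 493.8/124 = 3.98226.
SE(b_1) = √(MSE/Sₓₓ) = √(3.98226/1765) = 0.0474999.
t = -0.0492 / 0.0474999 = -1.036.
df = n − 2 = 124.
One-sided p ≈ 0.1512, which is ≥ 0.01, so fail to reject H₀.
The data do not give significant evidence that the true slope on weekly hours worked is negative.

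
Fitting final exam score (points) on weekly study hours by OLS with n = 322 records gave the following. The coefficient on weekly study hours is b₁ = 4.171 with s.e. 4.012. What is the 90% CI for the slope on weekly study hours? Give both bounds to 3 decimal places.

df = n − 2 = 322 − 2 = 320.
t* = t_{0.05, 320} = 1.649629.
Margin = t* × SE = 1.649629 × 4.012 = 6.61831.
CI: 4.171 ± 6.61831 → (-2.447, 10.789).
With 90% confidence, each one-unit increase in weekly study hours is associated with a change of between -2.447 and 10.789 points in final exam score.

(-2.447, 10.789)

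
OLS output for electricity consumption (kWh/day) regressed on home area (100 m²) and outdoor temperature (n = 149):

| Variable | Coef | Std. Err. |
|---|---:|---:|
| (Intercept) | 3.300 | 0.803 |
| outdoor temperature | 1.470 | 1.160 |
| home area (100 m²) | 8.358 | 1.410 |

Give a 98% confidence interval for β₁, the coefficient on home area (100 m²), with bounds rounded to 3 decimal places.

(5.041, 11.675)

Read off: b = 8.358, SE = 1.410 for home area (100 m²).
df = n − k − 1 = 149 − 2 − 1 = 146.
t* = t_{0.01, 146} = 2.35216.
Margin = t* × SE = 2.35216 × 1.410 = 3.31655.
CI: 8.358 ± 3.31655 → (5.041, 11.675).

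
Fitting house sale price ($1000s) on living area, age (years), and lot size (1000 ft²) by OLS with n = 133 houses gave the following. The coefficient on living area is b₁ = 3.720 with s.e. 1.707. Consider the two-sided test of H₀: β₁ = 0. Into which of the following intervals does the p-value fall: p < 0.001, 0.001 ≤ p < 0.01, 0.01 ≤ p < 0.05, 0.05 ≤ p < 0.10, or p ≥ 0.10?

t = 3.720 / 1.707 = 2.179.
df = n − k − 1 = 133 − 3 − 1 = 129.
Two-sided p = 2·P(T_{129} > |t|) ≈ 0.0311.
So 0.01 ≤ p < 0.05.

0.01 ≤ p < 0.05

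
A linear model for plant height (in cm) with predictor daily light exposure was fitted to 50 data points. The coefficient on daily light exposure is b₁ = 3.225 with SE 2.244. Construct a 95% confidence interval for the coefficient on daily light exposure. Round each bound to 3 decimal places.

(-1.287, 7.737)

df = n − 2 = 50 − 2 = 48.
t* = t_{0.025, 48} = 2.010635.
Margin = t* × SE = 2.010635 × 2.244 = 4.51186.
CI: 3.225 ± 4.51186 → (-1.287, 7.737).
With 95% confidence, each one-unit increase in daily light exposure is associated with a change of between -1.287 and 7.737 cm in plant height.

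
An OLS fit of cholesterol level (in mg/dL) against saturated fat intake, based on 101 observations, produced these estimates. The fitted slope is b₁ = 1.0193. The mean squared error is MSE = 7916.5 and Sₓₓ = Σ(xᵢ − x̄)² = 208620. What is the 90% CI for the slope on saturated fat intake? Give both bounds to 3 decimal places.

(0.696, 1.343)

SE(b₁) = √(MSE/Sₓₓ) = √(7916.5/208620) = 0.1948.
df = n − 2 = 99.
t* = t_{0.05, 99} = 1.660391.
Margin = t* × SE = 1.660391 × 0.1948 = 0.32344.
CI: 1.0193 ± 0.32344 → (0.696, 1.343).
With 90% confidence, each one-unit increase in saturated fat intake is associated with a change of between 0.696 and 1.343 mg/dL in cholesterol level.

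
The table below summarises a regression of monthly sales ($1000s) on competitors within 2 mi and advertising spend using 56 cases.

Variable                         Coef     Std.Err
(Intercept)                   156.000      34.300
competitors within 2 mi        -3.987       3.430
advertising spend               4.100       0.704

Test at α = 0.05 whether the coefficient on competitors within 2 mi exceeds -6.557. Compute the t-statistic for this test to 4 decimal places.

Read off: b = -3.987, SE = 3.430 for competitors within 2 mi.
H₀: β₁ = -6.557 vs H₁: β₁ > -6.557.
t = (-3.987 − (-6.557)) / 3.430 = 0.7493.
df = n − k − 1 = 56 − 2 − 1 = 53.
One-sided p ≈ 0.2285, which is ≥ 0.05, so fail to reject H₀.
The data do not give significant evidence that the true slope on competitors within 2 mi exceeds -6.557 $1000s per unit, holding the other predictors fixed.

t = 0.7493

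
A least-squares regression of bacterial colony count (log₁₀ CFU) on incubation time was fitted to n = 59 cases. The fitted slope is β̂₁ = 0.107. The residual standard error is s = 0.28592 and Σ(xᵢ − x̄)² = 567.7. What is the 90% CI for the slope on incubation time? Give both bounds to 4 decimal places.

SE(β̂₁) = s/√Sₓₓ = 0.28592/√567.7 = 0.0120001.
df = n − 2 = 57.
t* = t_{0.05, 57} = 1.672029.
Margin = t* × SE = 1.672029 × 0.0120001 = 0.020065.
CI: 0.107 ± 0.020065 → (0.0869, 0.1271).
With 90% confidence, each one-unit increase in incubation time is associated with a change of between 0.0869 and 0.1271 log₁₀ CFU in bacterial colony count.

(0.0869, 0.1271)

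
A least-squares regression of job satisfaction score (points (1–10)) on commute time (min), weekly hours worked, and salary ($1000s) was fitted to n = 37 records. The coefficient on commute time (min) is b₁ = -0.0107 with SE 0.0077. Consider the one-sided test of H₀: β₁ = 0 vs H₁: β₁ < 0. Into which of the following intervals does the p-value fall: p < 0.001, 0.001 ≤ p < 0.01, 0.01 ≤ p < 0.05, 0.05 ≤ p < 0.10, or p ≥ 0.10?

t = -0.0107 / 0.0077 = -1.390.
df = n − k − 1 = 37 − 3 − 1 = 33.
One-sided p = P(T_{33} < t) ≈ 0.0870.
So 0.05 ≤ p < 0.10.

0.05 ≤ p < 0.10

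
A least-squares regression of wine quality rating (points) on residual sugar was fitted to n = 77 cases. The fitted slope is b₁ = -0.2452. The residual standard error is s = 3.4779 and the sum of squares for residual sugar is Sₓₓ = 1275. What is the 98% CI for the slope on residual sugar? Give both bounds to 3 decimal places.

SE(b₁) = s/√Sₓₓ = 3.4779/√1275 = 0.0974007.
df = n − 2 = 75.
t* = t_{0.01, 75} = 2.377102.
Margin = t* × SE = 2.377102 × 0.0974007 = 0.23153.
CI: -0.2452 ± 0.23153 → (-0.477, -0.014).
With 98% confidence, each one-unit increase in residual sugar is associated with a change of between -0.477 and -0.014 points in wine quality rating.

(-0.477, -0.014)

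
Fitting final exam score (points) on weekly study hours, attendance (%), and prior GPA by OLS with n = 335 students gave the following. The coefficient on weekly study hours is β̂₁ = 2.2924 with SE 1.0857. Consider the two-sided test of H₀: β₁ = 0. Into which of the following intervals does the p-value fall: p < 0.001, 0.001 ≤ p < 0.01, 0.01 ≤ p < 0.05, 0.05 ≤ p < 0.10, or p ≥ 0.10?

0.01 ≤ p < 0.05

t = 2.2924 / 1.0857 = 2.111.
df = n − k − 1 = 335 − 3 − 1 = 331.
Two-sided p = 2·P(T_{331} > |t|) ≈ 0.0355.
So 0.01 ≤ p < 0.05.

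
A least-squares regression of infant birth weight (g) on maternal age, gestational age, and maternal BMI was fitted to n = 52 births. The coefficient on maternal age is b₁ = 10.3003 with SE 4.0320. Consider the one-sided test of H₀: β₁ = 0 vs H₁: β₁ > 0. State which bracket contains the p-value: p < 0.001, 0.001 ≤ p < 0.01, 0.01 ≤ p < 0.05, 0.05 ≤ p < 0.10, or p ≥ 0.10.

0.001 ≤ p < 0.01

t = 10.3003 / 4.0320 = 2.555.
df = n − k − 1 = 52 − 3 − 1 = 48.
One-sided p = P(T_{48} > t) ≈ 0.0069.
So 0.001 ≤ p < 0.01.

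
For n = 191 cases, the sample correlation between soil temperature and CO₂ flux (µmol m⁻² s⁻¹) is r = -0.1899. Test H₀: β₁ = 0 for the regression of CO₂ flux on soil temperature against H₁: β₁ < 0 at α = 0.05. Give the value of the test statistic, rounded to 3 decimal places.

t = -2.659

t = r·√(n − 2)/√(1 − r²) = -0.1899·√189/√0.963938 = -2.659.
df = n − 2 = 189.
One-sided p ≈ 0.0043, which is < 0.05, so reject H₀.
There is evidence of a linear association between soil temperature and CO₂ flux.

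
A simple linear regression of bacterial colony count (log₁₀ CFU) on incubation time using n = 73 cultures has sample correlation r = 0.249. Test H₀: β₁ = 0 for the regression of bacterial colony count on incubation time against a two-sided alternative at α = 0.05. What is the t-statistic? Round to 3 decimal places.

t = 2.166

t = r·√(n − 2)/√(1 − r²) = 0.249·√71/√0.937999 = 2.166.
df = n − 2 = 71.
Two-sided p ≈ 0.0336, which is < 0.05, so reject H₀.
There is evidence of a linear association between incubation time and bacterial colony count.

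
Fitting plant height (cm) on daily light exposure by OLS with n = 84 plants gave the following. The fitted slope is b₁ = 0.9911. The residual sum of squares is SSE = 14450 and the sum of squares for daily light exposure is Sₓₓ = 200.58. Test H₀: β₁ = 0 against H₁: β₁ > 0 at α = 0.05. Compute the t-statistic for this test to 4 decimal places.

t = 1.0574

MSE = SSE/(n − 2) = 14450/82 = 176.22.
SE(b₁) = √(MSE/Sₓₓ) = √(176.22/200.58) = 0.93731.
t = 0.9911 / 0.93731 = 1.0574.
df = n − 2 = 82.
One-sided p ≈ 0.1467, which is ≥ 0.05, so fail to reject H₀.
The data do not give significant evidence that the true slope on daily light exposure is positive.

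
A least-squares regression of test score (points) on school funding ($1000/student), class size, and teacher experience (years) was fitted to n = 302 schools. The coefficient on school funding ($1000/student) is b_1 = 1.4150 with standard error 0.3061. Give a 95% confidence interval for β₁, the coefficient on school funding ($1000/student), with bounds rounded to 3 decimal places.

(0.813, 2.017)

df = n − k − 1 = 302 − 3 − 1 = 298.
t* = t_{0.025, 298} = 1.967957.
Margin = t* × SE = 1.967957 × 0.3061 = 0.60239.
CI: 1.4150 ± 0.60239 → (0.813, 2.017).
With 95% confidence, each one-unit increase in school funding ($1000/student) is associated with a change of between 0.813 and 2.017 points in test score, holding the other predictors fixed.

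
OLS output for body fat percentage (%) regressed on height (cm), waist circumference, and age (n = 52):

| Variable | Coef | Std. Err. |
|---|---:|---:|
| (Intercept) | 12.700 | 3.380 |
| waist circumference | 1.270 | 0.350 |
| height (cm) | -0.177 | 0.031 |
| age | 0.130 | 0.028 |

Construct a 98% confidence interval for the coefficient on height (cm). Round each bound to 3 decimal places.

Read off: b = -0.177, SE = 0.031 for height (cm).
df = n − k − 1 = 52 − 3 − 1 = 48.
t* = t_{0.01, 48} = 2.406581.
Margin = t* × SE = 2.406581 × 0.031 = 0.07460.
CI: -0.177 ± 0.07460 → (-0.252, -0.102).

(-0.252, -0.102)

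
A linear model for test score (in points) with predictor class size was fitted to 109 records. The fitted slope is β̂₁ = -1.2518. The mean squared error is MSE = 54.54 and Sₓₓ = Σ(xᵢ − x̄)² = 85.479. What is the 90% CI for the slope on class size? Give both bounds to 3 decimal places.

(-2.577, 0.074)

SE(β̂₁) = √(MSE/Sₓₓ) = √(54.54/85.479) = 0.798781.
df = n − 2 = 107.
t* = t_{0.05, 107} = 1.659219.
Margin = t* × SE = 1.659219 × 0.798781 = 1.32535.
CI: -1.2518 ± 1.32535 → (-2.577, 0.074).
With 90% confidence, each one-unit increase in class size is associated with a change of between -2.577 and 0.074 points in test score.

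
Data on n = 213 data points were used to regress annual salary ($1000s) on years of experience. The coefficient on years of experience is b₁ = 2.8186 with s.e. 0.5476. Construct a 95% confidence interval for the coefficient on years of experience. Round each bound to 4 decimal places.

(1.7391, 3.8981)

df = n − 2 = 213 − 2 = 211.
t* = t_{0.025, 211} = 1.971271.
Margin = t* × SE = 1.971271 × 0.5476 = 1.079468.
CI: 2.8186 ± 1.079468 → (1.7391, 3.8981).
With 95% confidence, each one-unit increase in years of experience is associated with a change of between 1.7391 and 3.8981 $1000s in annual salary.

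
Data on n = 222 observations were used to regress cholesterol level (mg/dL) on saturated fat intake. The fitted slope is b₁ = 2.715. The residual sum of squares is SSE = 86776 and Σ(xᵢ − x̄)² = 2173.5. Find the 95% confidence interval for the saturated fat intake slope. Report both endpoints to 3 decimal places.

MSE = SSE/(n − 2) = 86776/220 = 394.436.
SE(b₁) = √(MSE/Sₓₓ) = √(394.436/2173.5) = 0.425999.
df = n − 2 = 220.
t* = t_{0.025, 220} = 1.970806.
Margin = t* × SE = 1.970806 × 0.425999 = 0.83956.
CI: 2.715 ± 0.83956 → (1.875, 3.555).
With 95% confidence, each one-unit increase in saturated fat intake is associated with a change of between 1.875 and 3.555 mg/dL in cholesterol level.

(1.875, 3.555)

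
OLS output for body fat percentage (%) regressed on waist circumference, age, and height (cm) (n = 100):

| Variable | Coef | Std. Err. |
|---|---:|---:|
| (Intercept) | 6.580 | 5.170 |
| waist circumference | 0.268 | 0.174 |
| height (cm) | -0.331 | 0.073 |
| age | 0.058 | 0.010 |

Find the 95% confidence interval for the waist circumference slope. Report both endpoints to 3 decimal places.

Read off: b = 0.268, SE = 0.174 for waist circumference.
df = n − k − 1 = 100 − 3 − 1 = 96.
t* = t_{0.025, 96} = 1.984984.
Margin = t* × SE = 1.984984 × 0.174 = 0.34539.
CI: 0.268 ± 0.34539 → (-0.077, 0.613).

(-0.077, 0.613)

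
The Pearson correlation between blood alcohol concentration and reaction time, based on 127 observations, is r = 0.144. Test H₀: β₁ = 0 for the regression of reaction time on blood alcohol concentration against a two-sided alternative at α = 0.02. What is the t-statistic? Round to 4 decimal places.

t = 1.6269

t = r·√(n − 2)/√(1 − r²) = 0.144·√125/√0.979264 = 1.6269.
df = n − 2 = 125.
Two-sided p ≈ 0.1063, which is ≥ 0.02, so fail to reject H₀.
The data do not give significant evidence of a linear association between blood alcohol concentration and reaction time.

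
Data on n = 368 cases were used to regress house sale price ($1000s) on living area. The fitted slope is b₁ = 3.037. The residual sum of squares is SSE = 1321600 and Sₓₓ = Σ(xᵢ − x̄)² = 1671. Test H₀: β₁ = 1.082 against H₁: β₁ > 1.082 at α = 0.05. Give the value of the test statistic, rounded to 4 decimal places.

MSE = SSE/(n − 2) = 1321600/366 = 3610.93.
SE(b₁) = √(MSE/Sₓₓ) = √(3610.93/1671) = 1.47001.
t = (3.037 − 1.082) / 1.47001 = 1.3299.
df = n − 2 = 366.
One-sided p ≈ 0.0922, which is ≥ 0.05, so fail to reject H₀.
The data do not give significant evidence that the true slope on living area exceeds 1.082 $1000s per unit.

t = 1.3299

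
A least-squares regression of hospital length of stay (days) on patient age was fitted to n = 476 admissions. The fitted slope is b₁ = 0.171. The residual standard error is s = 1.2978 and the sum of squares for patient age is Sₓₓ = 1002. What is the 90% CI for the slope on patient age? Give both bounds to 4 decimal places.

SE(b₁) = s/√Sₓₓ = 1.2978/√1002 = 0.0409991.
df = n − 2 = 474.
t* = t_{0.05, 474} = 1.648075.
Margin = t* × SE = 1.648075 × 0.0409991 = 0.067570.
CI: 0.171 ± 0.067570 → (0.1034, 0.2386).
With 90% confidence, each one-unit increase in patient age is associated with a change of between 0.1034 and 0.2386 days in hospital length of stay.

(0.1034, 0.2386)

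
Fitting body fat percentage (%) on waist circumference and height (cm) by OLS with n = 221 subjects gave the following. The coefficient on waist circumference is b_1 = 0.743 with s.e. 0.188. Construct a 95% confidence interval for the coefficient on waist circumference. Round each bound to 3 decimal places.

df = n − k − 1 = 221 − 2 − 1 = 218.
t* = t_{0.025, 218} = 1.970906.
Margin = t* × SE = 1.970906 × 0.188 = 0.37053.
CI: 0.743 ± 0.37053 → (0.372, 1.114).
With 95% confidence, each one-unit increase in waist circumference is associated with a change of between 0.372 and 1.114 % in body fat percentage, holding the other predictors fixed.

(0.372, 1.114)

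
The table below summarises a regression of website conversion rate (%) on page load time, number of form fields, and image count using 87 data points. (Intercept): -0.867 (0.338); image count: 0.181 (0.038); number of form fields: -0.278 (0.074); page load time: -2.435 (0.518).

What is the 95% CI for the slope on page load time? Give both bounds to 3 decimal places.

Read off: b = -2.435, SE = 0.518 for page load time.
df = n − k − 1 = 87 − 3 − 1 = 83.
t* = t_{0.025, 83} = 1.98896.
Margin = t* × SE = 1.98896 × 0.518 = 1.03028.
CI: -2.435 ± 1.03028 → (-3.465, -1.405).

(-3.465, -1.405)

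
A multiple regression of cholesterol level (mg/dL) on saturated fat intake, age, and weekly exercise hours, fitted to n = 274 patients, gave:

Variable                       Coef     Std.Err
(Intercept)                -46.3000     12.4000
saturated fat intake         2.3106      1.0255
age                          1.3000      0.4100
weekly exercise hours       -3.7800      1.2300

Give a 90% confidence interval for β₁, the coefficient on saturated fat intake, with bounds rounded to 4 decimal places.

Read off: b = 2.3106, SE = 1.0255 for saturated fat intake.
df = n − k − 1 = 274 − 3 − 1 = 270.
t* = t_{0.05, 270} = 1.650517.
Margin = t* × SE = 1.650517 × 1.0255 = 1.692605.
CI: 2.3106 ± 1.692605 → (0.6180, 4.0032).

(0.6180, 4.0032)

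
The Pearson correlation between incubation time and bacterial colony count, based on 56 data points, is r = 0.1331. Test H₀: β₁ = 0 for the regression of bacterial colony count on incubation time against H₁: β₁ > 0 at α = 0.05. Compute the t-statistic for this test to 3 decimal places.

t = r·√(n − 2)/√(1 − r²) = 0.1331·√54/√0.982284 = 0.987.
df = n − 2 = 54.
One-sided p ≈ 0.1641, which is ≥ 0.05, so fail to reject H₀.
The data do not give significant evidence of a linear association between incubation time and bacterial colony count.

t = 0.987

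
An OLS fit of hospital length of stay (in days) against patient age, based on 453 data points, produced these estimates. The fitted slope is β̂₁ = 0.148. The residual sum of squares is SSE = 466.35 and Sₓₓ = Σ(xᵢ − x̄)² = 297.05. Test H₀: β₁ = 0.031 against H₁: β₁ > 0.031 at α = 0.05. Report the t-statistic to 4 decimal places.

t = 1.9830

MSE = SSE/(n − 2) = 466.35/451 = 1.03404.
SE(β̂₁) = √(MSE/Sₓₓ) = √(1.03404/297.05) = 0.0590001.
t = (0.148 − 0.031) / 0.0590001 = 1.9830.
df = n − 2 = 451.
One-sided p ≈ 0.0240, which is < 0.05, so reject H₀.
There is evidence that the true slope on patient age exceeds 0.031 days per unit.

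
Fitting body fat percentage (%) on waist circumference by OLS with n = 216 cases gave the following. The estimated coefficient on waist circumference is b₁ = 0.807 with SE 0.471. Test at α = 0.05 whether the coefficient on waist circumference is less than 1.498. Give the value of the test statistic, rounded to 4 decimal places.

t = -1.4671

H₀: β₁ = 1.498 vs H₁: β₁ < 1.498.
t = (b₁ − β₁⁰)/SE = (0.807 − 1.498) / 0.471 = -1.4671.
df = n − 2 = 216 − 2 = 214.
One-sided p ≈ 0.0719, which is ≥ 0.05, so fail to reject H₀.
The data do not give significant evidence that the true slope on waist circumference is below 1.498 % per unit.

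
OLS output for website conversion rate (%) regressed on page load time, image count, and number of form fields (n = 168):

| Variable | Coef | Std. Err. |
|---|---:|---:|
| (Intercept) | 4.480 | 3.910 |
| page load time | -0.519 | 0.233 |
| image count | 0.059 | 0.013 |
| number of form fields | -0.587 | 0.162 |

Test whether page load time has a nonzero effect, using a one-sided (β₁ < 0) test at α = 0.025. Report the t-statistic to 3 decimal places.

t = -2.227

Read off: b = -0.519, SE = 0.233 for page load time.
H₀: β₁ = 0 vs H₁: β₁ < 0.
t = -0.519 / 0.233 = -2.227.
df = n − k − 1 = 168 − 3 − 1 = 164.
One-sided p ≈ 0.0136, which is < 0.025, so reject H₀.
There is evidence that the true slope on page load time is negative, holding the other predictors fixed.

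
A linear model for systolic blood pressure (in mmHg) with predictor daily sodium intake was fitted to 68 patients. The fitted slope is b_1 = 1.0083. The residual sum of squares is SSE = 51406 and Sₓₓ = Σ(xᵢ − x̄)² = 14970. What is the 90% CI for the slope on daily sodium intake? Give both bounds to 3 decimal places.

(0.628, 1.389)

MSE = SSE/(n − 2) = 51406/66 = 778.879.
SE(b_1) = √(MSE/Sₓₓ) = √(778.879/14970) = 0.228099.
df = n − 2 = 66.
t* = t_{0.05, 66} = 1.668271.
Margin = t* × SE = 1.668271 × 0.228099 = 0.38053.
CI: 1.0083 ± 0.38053 → (0.628, 1.389).
With 90% confidence, each one-unit increase in daily sodium intake is associated with a change of between 0.628 and 1.389 mmHg in systolic blood pressure.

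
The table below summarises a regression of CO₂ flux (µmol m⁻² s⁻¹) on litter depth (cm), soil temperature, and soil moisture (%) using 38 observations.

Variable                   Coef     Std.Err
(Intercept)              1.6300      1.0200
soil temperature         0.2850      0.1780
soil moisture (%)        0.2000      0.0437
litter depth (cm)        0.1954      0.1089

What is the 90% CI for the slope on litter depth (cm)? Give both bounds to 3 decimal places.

Read off: b = 0.1954, SE = 0.1089 for litter depth (cm).
df = n − k − 1 = 38 − 3 − 1 = 34.
t* = t_{0.05, 34} = 1.690924.
Margin = t* × SE = 1.690924 × 0.1089 = 0.18414.
CI: 0.1954 ± 0.18414 → (0.011, 0.380).

(0.011, 0.380)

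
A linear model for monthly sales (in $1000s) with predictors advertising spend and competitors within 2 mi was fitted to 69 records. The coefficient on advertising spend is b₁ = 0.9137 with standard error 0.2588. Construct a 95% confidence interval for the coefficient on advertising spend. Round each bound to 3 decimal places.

(0.397, 1.430)

df = n − k − 1 = 69 − 2 − 1 = 66.
t* = t_{0.025, 66} = 1.996564.
Margin = t* × SE = 1.996564 × 0.2588 = 0.51671.
CI: 0.9137 ± 0.51671 → (0.397, 1.430).
With 95% confidence, each one-unit increase in advertising spend is associated with a change of between 0.397 and 1.430 $1000s in monthly sales, holding the other predictors fixed.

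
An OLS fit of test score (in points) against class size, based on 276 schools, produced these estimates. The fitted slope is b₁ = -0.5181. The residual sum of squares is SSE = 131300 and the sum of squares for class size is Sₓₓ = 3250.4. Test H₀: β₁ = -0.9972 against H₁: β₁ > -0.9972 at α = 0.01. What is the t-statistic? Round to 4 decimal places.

MSE = SSE/(n − 2) = 131300/274 = 479.197.
SE(b₁) = √(MSE/Sₓₓ) = √(479.197/3250.4) = 0.383962.
t = (-0.5181 − (-0.9972)) / 0.383962 = 1.2478.
df = n − 2 = 274.
One-sided p ≈ 0.1066, which is ≥ 0.01, so fail to reject H₀.
The data do not give significant evidence that the true slope on class size exceeds -0.9972 points per unit.

t = 1.2478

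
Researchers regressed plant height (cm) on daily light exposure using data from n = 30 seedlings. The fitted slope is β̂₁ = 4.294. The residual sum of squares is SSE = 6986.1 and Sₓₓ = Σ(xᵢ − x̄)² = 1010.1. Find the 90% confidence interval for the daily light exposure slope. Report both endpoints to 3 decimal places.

(3.449, 5.139)

MSE = SSE/(n − 2) = 6986.1/28 = 249.504.
SE(β̂₁) = √(MSE/Sₓₓ) = √(249.504/1010.1) = 0.497.
df = n − 2 = 28.
t* = t_{0.05, 28} = 1.701131.
Margin = t* × SE = 1.701131 × 0.497 = 0.84546.
CI: 4.294 ± 0.84546 → (3.449, 5.139).
With 90% confidence, each one-unit increase in daily light exposure is associated with a change of between 3.449 and 5.139 cm in plant height.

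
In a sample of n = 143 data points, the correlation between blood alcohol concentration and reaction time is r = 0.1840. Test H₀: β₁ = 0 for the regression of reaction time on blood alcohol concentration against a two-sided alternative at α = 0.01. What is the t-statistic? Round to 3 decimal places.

t = r·√(n − 2)/√(1 − r²) = 0.1840·√141/√0.966144 = 2.223.
df = n − 2 = 141.
Two-sided p ≈ 0.0278, which is ≥ 0.01, so fail to reject H₀.
The data do not give significant evidence of a linear association between blood alcohol concentration and reaction time.

t = 2.223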